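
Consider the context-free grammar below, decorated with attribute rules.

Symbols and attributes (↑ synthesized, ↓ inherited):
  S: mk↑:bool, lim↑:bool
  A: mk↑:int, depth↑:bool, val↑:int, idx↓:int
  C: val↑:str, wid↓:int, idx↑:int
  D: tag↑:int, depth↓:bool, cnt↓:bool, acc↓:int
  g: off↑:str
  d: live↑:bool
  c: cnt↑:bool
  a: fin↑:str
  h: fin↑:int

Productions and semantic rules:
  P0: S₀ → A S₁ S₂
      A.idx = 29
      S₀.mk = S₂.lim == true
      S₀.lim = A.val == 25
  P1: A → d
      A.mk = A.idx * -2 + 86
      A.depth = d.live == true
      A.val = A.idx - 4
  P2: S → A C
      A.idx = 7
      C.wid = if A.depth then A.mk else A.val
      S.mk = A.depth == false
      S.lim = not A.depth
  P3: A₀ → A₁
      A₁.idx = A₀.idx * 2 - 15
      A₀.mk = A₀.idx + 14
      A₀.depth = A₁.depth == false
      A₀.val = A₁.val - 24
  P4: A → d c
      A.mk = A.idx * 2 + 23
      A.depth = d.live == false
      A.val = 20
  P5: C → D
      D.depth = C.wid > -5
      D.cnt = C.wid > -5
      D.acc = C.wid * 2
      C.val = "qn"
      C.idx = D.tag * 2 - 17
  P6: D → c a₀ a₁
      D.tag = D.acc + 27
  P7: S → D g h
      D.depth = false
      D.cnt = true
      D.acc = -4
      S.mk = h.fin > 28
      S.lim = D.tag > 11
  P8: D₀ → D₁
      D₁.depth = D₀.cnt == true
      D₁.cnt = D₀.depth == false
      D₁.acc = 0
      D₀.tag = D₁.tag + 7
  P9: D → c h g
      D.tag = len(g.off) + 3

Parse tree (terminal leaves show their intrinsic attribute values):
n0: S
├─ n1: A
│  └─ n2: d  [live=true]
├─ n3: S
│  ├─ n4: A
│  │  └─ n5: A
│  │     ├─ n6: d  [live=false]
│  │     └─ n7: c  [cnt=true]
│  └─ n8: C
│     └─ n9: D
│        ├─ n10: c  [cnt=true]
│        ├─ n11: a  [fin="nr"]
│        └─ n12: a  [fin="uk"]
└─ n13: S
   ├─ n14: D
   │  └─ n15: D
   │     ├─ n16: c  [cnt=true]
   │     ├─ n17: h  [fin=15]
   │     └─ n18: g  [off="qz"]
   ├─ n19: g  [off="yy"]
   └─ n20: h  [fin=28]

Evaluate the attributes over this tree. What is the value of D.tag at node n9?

19

1. n1.idx = 29  [29]
2. n2.live = true  [terminal]
3. n1.mk = 28  [A.idx * -2 + 86]
4. n1.depth = true  [d.live == true]
5. n1.val = 25  [A.idx - 4]
6. n4.idx = 7  [7]
7. n5.idx = -1  [A₀.idx * 2 - 15]
8. n6.live = false  [terminal]
9. n7.cnt = true  [terminal]
10. n5.mk = 21  [A.idx * 2 + 23]
11. n5.depth = true  [d.live == false]
12. n5.val = 20  [20]
13. n4.mk = 21  [A₀.idx + 14]
14. n4.depth = false  [A₁.depth == false]
15. n4.val = -4  [A₁.val - 24]
16. n8.wid = -4  [if A.depth then A.mk else A.val]
17. n9.depth = true  [C.wid > -5]
18. n9.cnt = true  [C.wid > -5]
19. n9.acc = -8  [C.wid * 2]
20. n10.cnt = true  [terminal]
21. n11.fin = "nr"  [terminal]
22. n12.fin = "uk"  [terminal]
23. n9.tag = 19  [D.acc + 27]
24. n8.val = "qn"  ["qn"]
25. n8.idx = 21  [D.tag * 2 - 17]
26. n3.mk = true  [A.depth == false]
27. n3.lim = true  [not A.depth]
28. n14.depth = false  [false]
29. n14.cnt = true  [true]
30. n14.acc = -4  [-4]
31. n15.depth = true  [D₀.cnt == true]
32. n15.cnt = true  [D₀.depth == false]
33. n15.acc = 0  [0]
34. n16.cnt = true  [terminal]
35. n17.fin = 15  [terminal]
36. n18.off = "qz"  [terminal]
37. n15.tag = 5  [len(g.off) + 3]
38. n14.tag = 12  [D₁.tag + 7]
39. n19.off = "yy"  [terminal]
40. n20.fin = 28  [terminal]
41. n13.mk = false  [h.fin > 28]
42. n13.lim = true  [D.tag > 11]
43. n0.mk = true  [S₂.lim == true]
44. n0.lim = true  [A.val == 25]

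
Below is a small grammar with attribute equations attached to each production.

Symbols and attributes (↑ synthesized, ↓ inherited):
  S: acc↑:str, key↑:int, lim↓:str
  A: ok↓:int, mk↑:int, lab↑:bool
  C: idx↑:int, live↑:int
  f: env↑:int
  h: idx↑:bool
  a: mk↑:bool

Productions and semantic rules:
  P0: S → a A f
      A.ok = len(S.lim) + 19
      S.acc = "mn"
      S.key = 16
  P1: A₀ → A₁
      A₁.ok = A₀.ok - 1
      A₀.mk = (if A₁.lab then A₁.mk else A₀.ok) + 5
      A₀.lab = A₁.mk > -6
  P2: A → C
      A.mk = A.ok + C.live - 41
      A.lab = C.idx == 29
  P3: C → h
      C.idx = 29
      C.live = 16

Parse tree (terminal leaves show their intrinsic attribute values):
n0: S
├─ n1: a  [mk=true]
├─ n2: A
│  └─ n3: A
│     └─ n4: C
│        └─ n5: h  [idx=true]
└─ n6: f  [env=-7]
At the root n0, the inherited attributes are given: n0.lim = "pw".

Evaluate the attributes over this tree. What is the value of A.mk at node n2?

0

1. n0.lim = "pw"  [given at root]
2. n1.mk = true  [terminal]
3. n2.ok = 21  [len(S.lim) + 19]
4. n3.ok = 20  [A₀.ok - 1]
5. n5.idx = true  [terminal]
6. n4.idx = 29  [29]
7. n4.live = 16  [16]
8. n3.mk = -5  [A.ok + C.live - 41]
9. n3.lab = true  [C.idx == 29]
10. n2.mk = 0  [(if A₁.lab then A₁.mk else A₀.ok) + 5]
11. n2.lab = true  [A₁.mk > -6]
12. n6.env = -7  [terminal]
13. n0.acc = "mn"  ["mn"]
14. n0.key = 16  [16]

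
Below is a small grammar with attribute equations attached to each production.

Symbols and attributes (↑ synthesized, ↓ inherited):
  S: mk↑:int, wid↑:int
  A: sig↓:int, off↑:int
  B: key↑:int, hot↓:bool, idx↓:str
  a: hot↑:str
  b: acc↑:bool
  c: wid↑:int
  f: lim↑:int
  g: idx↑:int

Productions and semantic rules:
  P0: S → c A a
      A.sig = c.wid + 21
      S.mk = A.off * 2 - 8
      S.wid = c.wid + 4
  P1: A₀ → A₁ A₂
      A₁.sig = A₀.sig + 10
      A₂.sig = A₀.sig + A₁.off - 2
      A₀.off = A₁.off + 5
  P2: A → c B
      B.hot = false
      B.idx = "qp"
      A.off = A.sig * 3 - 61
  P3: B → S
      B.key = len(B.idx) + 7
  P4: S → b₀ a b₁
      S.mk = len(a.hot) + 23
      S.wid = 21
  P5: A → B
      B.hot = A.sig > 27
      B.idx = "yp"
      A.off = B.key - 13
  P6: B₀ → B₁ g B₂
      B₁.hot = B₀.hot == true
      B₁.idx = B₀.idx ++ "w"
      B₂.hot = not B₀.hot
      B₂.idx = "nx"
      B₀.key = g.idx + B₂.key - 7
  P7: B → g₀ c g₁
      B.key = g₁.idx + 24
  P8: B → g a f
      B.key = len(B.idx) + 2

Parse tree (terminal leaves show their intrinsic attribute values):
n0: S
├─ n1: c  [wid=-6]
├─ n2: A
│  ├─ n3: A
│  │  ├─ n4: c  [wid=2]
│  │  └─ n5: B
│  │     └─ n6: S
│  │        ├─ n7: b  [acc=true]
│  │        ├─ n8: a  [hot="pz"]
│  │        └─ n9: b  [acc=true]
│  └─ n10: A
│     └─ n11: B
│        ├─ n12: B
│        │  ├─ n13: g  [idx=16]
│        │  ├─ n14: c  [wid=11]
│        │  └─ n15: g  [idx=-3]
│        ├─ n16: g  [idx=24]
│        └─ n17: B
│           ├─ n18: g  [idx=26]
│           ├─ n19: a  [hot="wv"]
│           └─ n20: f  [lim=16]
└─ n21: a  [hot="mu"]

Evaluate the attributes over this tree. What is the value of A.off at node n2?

1. n1.wid = -6  [terminal]
2. n2.sig = 15  [c.wid + 21]
3. n3.sig = 25  [A₀.sig + 10]
4. n4.wid = 2  [terminal]
5. n5.hot = false  [false]
6. n5.idx = "qp"  ["qp"]
7. n7.acc = true  [terminal]
8. n8.hot = "pz"  [terminal]
9. n9.acc = true  [terminal]
10. n6.mk = 25  [len(a.hot) + 23]
11. n6.wid = 21  [21]
12. n5.key = 9  [len(B.idx) + 7]
13. n3.off = 14  [A.sig * 3 - 61]
14. n10.sig = 27  [A₀.sig + A₁.off - 2]
15. n11.hot = false  [A.sig > 27]
16. n11.idx = "yp"  ["yp"]
17. n12.hot = false  [B₀.hot == true]
18. n12.idx = "ypw"  [B₀.idx ++ "w"]
19. n13.idx = 16  [terminal]
20. n14.wid = 11  [terminal]
21. n15.idx = -3  [terminal]
22. n12.key = 21  [g₁.idx + 24]
23. n16.idx = 24  [terminal]
24. n17.hot = true  [not B₀.hot]
25. n17.idx = "nx"  ["nx"]
26. n18.idx = 26  [terminal]
27. n19.hot = "wv"  [terminal]
28. n20.lim = 16  [terminal]
29. n17.key = 4  [len(B.idx) + 2]
30. n11.key = 21  [g.idx + B₂.key - 7]
31. n10.off = 8  [B.key - 13]
32. n2.off = 19  [A₁.off + 5]
33. n21.hot = "mu"  [terminal]
34. n0.mk = 30  [A.off * 2 - 8]
35. n0.wid = -2  [c.wid + 4]

19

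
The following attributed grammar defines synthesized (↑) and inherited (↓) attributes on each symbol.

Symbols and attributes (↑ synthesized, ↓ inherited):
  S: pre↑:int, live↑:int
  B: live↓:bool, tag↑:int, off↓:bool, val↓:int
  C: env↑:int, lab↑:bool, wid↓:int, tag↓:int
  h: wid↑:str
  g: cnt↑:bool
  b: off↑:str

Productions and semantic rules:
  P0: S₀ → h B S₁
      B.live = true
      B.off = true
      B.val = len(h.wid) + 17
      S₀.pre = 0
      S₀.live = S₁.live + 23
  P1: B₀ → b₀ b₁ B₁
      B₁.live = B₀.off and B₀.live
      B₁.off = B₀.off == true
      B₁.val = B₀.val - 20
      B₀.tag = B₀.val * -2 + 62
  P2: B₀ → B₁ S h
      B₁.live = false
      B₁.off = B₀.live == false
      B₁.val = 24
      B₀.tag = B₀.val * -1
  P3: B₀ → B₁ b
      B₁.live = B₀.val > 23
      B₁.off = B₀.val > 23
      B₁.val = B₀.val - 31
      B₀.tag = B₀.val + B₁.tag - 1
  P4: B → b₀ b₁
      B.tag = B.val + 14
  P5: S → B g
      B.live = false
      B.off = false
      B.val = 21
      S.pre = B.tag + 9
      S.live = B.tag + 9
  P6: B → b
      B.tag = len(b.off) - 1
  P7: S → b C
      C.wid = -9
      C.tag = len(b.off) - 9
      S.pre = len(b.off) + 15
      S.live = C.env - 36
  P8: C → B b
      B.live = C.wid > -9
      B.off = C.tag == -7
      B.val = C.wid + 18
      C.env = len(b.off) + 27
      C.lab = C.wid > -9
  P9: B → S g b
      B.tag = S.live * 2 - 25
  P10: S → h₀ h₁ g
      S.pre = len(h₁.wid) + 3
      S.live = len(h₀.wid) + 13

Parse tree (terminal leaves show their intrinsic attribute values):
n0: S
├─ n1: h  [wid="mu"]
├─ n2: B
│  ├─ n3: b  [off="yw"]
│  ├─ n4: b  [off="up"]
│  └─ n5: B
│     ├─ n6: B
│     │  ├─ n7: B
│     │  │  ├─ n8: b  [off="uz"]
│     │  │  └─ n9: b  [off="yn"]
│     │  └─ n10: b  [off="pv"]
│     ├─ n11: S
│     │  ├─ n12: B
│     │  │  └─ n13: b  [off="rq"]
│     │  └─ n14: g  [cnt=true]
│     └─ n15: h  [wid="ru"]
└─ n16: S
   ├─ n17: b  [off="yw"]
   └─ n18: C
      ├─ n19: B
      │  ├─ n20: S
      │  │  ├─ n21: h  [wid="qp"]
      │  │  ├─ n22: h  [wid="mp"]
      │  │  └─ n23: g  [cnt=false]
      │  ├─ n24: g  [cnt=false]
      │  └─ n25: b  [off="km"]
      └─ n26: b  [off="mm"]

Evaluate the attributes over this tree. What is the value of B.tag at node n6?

1. n1.wid = "mu"  [terminal]
2. n2.live = true  [true]
3. n2.off = true  [true]
4. n2.val = 19  [len(h.wid) + 17]
5. n3.off = "yw"  [terminal]
6. n4.off = "up"  [terminal]
7. n5.live = true  [B₀.off and B₀.live]
8. n5.off = true  [B₀.off == true]
9. n5.val = -1  [B₀.val - 20]
10. n6.live = false  [false]
11. n6.off = false  [B₀.live == false]
12. n6.val = 24  [24]
13. n7.live = true  [B₀.val > 23]
14. n7.off = true  [B₀.val > 23]
15. n7.val = -7  [B₀.val - 31]
16. n8.off = "uz"  [terminal]
17. n9.off = "yn"  [terminal]
18. n7.tag = 7  [B.val + 14]
19. n10.off = "pv"  [terminal]
20. n6.tag = 30  [B₀.val + B₁.tag - 1]
21. n12.live = false  [false]
22. n12.off = false  [false]
23. n12.val = 21  [21]
24. n13.off = "rq"  [terminal]
25. n12.tag = 1  [len(b.off) - 1]
26. n14.cnt = true  [terminal]
27. n11.pre = 10  [B.tag + 9]
28. n11.live = 10  [B.tag + 9]
29. n15.wid = "ru"  [terminal]
30. n5.tag = 1  [B₀.val * -1]
31. n2.tag = 24  [B₀.val * -2 + 62]
32. n17.off = "yw"  [terminal]
33. n18.wid = -9  [-9]
34. n18.tag = -7  [len(b.off) - 9]
35. n19.live = false  [C.wid > -9]
36. n19.off = true  [C.tag == -7]
37. n19.val = 9  [C.wid + 18]
38. n21.wid = "qp"  [terminal]
39. n22.wid = "mp"  [terminal]
40. n23.cnt = false  [terminal]
41. n20.pre = 5  [len(h₁.wid) + 3]
42. n20.live = 15  [len(h₀.wid) + 13]
43. n24.cnt = false  [terminal]
44. n25.off = "km"  [terminal]
45. n19.tag = 5  [S.live * 2 - 25]
46. n26.off = "mm"  [terminal]
47. n18.env = 29  [len(b.off) + 27]
48. n18.lab = false  [C.wid > -9]
49. n16.pre = 17  [len(b.off) + 15]
50. n16.live = -7  [C.env - 36]
51. n0.pre = 0  [0]
52. n0.live = 16  [S₁.live + 23]

30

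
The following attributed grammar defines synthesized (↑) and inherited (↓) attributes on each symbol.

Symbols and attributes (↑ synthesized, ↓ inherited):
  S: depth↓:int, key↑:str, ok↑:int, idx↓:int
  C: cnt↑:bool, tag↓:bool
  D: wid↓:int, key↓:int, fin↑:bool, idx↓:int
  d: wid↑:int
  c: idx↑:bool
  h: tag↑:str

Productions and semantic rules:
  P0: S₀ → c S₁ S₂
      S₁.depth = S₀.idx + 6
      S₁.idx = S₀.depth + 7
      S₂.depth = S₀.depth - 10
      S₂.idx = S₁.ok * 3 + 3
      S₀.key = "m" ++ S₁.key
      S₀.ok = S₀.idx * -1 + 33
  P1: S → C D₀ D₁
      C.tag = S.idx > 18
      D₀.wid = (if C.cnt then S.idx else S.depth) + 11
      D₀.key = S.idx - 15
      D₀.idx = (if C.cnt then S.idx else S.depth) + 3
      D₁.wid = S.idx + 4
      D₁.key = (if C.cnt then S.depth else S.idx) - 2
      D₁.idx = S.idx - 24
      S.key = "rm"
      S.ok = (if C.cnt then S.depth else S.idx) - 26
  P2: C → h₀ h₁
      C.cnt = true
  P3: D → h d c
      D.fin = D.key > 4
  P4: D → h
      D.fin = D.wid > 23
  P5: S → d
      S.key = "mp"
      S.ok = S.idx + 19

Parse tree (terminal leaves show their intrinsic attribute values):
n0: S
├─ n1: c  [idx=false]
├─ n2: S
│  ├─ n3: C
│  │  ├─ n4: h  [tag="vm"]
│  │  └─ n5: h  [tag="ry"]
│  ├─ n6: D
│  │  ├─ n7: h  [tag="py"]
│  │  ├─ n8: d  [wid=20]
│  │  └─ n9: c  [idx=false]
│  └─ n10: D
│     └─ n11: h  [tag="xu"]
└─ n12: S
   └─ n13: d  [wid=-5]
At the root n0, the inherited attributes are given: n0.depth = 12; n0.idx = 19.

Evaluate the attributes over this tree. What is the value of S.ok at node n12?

1. n0.depth = 12  [given at root]
2. n0.idx = 19  [given at root]
3. n1.idx = false  [terminal]
4. n2.depth = 25  [S₀.idx + 6]
5. n2.idx = 19  [S₀.depth + 7]
6. n3.tag = true  [S.idx > 18]
7. n4.tag = "vm"  [terminal]
8. n5.tag = "ry"  [terminal]
9. n3.cnt = true  [true]
10. n6.wid = 30  [(if C.cnt then S.idx else S.depth) + 11]
11. n6.key = 4  [S.idx - 15]
12. n6.idx = 22  [(if C.cnt then S.idx else S.depth) + 3]
13. n7.tag = "py"  [terminal]
14. n8.wid = 20  [terminal]
15. n9.idx = false  [terminal]
16. n6.fin = false  [D.key > 4]
17. n10.wid = 23  [S.idx + 4]
18. n10.key = 23  [(if C.cnt then S.depth else S.idx) - 2]
19. n10.idx = -5  [S.idx - 24]
20. n11.tag = "xu"  [terminal]
21. n10.fin = false  [D.wid > 23]
22. n2.key = "rm"  ["rm"]
23. n2.ok = -1  [(if C.cnt then S.depth else S.idx) - 26]
24. n12.depth = 2  [S₀.depth - 10]
25. n12.idx = 0  [S₁.ok * 3 + 3]
26. n13.wid = -5  [terminal]
27. n12.key = "mp"  ["mp"]
28. n12.ok = 19  [S.idx + 19]
29. n0.key = "mrm"  ["m" ++ S₁.key]
30. n0.ok = 14  [S₀.idx * -1 + 33]

19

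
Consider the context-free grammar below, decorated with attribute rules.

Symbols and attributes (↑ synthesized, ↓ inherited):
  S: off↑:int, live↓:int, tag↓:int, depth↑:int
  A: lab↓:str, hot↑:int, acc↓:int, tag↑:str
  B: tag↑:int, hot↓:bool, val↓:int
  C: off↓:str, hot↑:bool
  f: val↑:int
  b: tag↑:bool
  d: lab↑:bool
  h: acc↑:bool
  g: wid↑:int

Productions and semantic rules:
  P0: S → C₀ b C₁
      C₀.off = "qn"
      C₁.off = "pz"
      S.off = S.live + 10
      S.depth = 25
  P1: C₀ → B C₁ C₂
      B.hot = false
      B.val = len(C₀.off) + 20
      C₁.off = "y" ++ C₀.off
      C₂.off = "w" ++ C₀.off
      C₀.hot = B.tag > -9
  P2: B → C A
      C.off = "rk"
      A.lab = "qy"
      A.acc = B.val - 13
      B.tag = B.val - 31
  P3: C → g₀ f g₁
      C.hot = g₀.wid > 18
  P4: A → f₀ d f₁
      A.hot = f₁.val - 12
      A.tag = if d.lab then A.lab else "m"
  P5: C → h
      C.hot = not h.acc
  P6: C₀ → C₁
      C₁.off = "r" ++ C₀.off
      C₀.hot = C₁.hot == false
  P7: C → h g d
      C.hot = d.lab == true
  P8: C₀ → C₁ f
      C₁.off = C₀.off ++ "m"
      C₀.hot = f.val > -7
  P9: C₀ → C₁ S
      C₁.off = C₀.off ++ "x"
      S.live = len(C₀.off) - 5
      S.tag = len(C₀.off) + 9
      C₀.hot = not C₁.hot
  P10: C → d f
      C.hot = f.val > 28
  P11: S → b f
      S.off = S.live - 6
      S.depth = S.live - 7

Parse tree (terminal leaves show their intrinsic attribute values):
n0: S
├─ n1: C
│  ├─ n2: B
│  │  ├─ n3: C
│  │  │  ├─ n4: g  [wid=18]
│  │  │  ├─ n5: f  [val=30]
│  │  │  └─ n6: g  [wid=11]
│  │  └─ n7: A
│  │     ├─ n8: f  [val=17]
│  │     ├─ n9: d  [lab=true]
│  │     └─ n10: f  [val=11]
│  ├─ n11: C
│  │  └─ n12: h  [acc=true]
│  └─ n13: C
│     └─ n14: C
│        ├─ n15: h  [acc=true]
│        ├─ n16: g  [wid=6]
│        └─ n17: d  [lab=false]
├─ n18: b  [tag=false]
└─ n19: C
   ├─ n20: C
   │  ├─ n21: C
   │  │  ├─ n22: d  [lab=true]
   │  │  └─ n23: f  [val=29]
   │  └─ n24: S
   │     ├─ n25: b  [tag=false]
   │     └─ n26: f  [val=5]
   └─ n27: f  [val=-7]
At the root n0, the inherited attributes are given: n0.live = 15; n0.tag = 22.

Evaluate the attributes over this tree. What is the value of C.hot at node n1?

false

1. n0.live = 15  [given at root]
2. n0.tag = 22  [given at root]
3. n1.off = "qn"  ["qn"]
4. n2.hot = false  [false]
5. n2.val = 22  [len(C₀.off) + 20]
6. n3.off = "rk"  ["rk"]
7. n4.wid = 18  [terminal]
8. n5.val = 30  [terminal]
9. n6.wid = 11  [terminal]
10. n3.hot = false  [g₀.wid > 18]
11. n7.lab = "qy"  ["qy"]
12. n7.acc = 9  [B.val - 13]
13. n8.val = 17  [terminal]
14. n9.lab = true  [terminal]
15. n10.val = 11  [terminal]
16. n7.hot = -1  [f₁.val - 12]
17. n7.tag = "qy"  [if d.lab then A.lab else "m"]
18. n2.tag = -9  [B.val - 31]
19. n11.off = "yqn"  ["y" ++ C₀.off]
20. n12.acc = true  [terminal]
21. n11.hot = false  [not h.acc]
22. n13.off = "wqn"  ["w" ++ C₀.off]
23. n14.off = "rwqn"  ["r" ++ C₀.off]
24. n15.acc = true  [terminal]
25. n16.wid = 6  [terminal]
26. n17.lab = false  [terminal]
27. n14.hot = false  [d.lab == true]
28. n13.hot = true  [C₁.hot == false]
29. n1.hot = false  [B.tag > -9]
30. n18.tag = false  [terminal]
31. n19.off = "pz"  ["pz"]
32. n20.off = "pzm"  [C₀.off ++ "m"]
33. n21.off = "pzmx"  [C₀.off ++ "x"]
34. n22.lab = true  [terminal]
35. n23.val = 29  [terminal]
36. n21.hot = true  [f.val > 28]
37. n24.live = -2  [len(C₀.off) - 5]
38. n24.tag = 12  [len(C₀.off) + 9]
39. n25.tag = false  [terminal]
40. n26.val = 5  [terminal]
41. n24.off = -8  [S.live - 6]
42. n24.depth = -9  [S.live - 7]
43. n20.hot = false  [not C₁.hot]
44. n27.val = -7  [terminal]
45. n19.hot = false  [f.val > -7]
46. n0.off = 25  [S.live + 10]
47. n0.depth = 25  [25]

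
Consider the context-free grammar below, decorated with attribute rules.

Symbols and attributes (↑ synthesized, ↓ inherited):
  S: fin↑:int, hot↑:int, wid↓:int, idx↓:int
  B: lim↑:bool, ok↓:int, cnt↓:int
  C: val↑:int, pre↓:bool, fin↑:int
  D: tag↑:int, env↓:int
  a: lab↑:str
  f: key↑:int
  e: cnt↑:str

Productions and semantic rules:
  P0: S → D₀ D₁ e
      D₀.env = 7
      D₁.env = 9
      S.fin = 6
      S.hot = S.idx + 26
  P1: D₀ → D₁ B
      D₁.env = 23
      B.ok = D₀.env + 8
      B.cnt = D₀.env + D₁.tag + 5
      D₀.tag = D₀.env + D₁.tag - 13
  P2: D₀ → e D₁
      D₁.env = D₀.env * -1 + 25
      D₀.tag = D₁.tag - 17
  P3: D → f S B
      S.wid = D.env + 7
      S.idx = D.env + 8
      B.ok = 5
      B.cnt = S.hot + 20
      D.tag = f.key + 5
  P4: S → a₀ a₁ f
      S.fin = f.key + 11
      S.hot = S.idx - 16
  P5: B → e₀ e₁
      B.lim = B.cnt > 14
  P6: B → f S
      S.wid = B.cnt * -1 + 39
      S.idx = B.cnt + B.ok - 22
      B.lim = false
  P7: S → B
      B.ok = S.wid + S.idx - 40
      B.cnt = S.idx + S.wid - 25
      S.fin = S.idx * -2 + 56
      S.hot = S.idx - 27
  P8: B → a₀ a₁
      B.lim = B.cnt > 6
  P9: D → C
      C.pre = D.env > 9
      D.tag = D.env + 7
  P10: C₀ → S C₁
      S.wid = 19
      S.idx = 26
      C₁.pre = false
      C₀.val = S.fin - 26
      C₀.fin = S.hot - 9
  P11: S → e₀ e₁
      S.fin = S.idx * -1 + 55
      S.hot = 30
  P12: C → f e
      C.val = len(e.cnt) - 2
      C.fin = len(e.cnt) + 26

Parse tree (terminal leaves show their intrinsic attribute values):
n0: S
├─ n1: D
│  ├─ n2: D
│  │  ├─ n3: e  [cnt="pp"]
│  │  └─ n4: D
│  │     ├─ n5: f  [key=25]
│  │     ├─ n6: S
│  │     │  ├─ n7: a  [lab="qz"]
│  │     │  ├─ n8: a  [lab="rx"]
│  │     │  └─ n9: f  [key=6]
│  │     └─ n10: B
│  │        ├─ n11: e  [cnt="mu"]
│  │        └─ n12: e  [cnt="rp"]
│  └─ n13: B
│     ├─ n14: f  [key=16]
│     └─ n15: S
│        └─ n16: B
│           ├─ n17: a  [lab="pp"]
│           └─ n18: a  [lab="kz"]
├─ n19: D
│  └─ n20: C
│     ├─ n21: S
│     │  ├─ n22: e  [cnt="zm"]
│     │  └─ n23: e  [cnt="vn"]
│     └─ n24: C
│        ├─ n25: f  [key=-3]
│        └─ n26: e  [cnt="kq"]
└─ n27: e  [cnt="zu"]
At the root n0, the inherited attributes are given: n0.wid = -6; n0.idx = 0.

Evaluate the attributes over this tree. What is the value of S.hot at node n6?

-6

1. n0.wid = -6  [given at root]
2. n0.idx = 0  [given at root]
3. n1.env = 7  [7]
4. n2.env = 23  [23]
5. n3.cnt = "pp"  [terminal]
6. n4.env = 2  [D₀.env * -1 + 25]
7. n5.key = 25  [terminal]
8. n6.wid = 9  [D.env + 7]
9. n6.idx = 10  [D.env + 8]
10. n7.lab = "qz"  [terminal]
11. n8.lab = "rx"  [terminal]
12. n9.key = 6  [terminal]
13. n6.fin = 17  [f.key + 11]
14. n6.hot = -6  [S.idx - 16]
15. n10.ok = 5  [5]
16. n10.cnt = 14  [S.hot + 20]
17. n11.cnt = "mu"  [terminal]
18. n12.cnt = "rp"  [terminal]
19. n10.lim = false  [B.cnt > 14]
20. n4.tag = 30  [f.key + 5]
21. n2.tag = 13  [D₁.tag - 17]
22. n13.ok = 15  [D₀.env + 8]
23. n13.cnt = 25  [D₀.env + D₁.tag + 5]
24. n14.key = 16  [terminal]
25. n15.wid = 14  [B.cnt * -1 + 39]
26. n15.idx = 18  [B.cnt + B.ok - 22]
27. n16.ok = -8  [S.wid + S.idx - 40]
28. n16.cnt = 7  [S.idx + S.wid - 25]
29. n17.lab = "pp"  [terminal]
30. n18.lab = "kz"  [terminal]
31. n16.lim = true  [B.cnt > 6]
32. n15.fin = 20  [S.idx * -2 + 56]
33. n15.hot = -9  [S.idx - 27]
34. n13.lim = false  [false]
35. n1.tag = 7  [D₀.env + D₁.tag - 13]
36. n19.env = 9  [9]
37. n20.pre = false  [D.env > 9]
38. n21.wid = 19  [19]
39. n21.idx = 26  [26]
40. n22.cnt = "zm"  [terminal]
41. n23.cnt = "vn"  [terminal]
42. n21.fin = 29  [S.idx * -1 + 55]
43. n21.hot = 30  [30]
44. n24.pre = false  [false]
45. n25.key = -3  [terminal]
46. n26.cnt = "kq"  [terminal]
47. n24.val = 0  [len(e.cnt) - 2]
48. n24.fin = 28  [len(e.cnt) + 26]
49. n20.val = 3  [S.fin - 26]
50. n20.fin = 21  [S.hot - 9]
51. n19.tag = 16  [D.env + 7]
52. n27.cnt = "zu"  [terminal]
53. n0.fin = 6  [6]
54. n0.hot = 26  [S.idx + 26]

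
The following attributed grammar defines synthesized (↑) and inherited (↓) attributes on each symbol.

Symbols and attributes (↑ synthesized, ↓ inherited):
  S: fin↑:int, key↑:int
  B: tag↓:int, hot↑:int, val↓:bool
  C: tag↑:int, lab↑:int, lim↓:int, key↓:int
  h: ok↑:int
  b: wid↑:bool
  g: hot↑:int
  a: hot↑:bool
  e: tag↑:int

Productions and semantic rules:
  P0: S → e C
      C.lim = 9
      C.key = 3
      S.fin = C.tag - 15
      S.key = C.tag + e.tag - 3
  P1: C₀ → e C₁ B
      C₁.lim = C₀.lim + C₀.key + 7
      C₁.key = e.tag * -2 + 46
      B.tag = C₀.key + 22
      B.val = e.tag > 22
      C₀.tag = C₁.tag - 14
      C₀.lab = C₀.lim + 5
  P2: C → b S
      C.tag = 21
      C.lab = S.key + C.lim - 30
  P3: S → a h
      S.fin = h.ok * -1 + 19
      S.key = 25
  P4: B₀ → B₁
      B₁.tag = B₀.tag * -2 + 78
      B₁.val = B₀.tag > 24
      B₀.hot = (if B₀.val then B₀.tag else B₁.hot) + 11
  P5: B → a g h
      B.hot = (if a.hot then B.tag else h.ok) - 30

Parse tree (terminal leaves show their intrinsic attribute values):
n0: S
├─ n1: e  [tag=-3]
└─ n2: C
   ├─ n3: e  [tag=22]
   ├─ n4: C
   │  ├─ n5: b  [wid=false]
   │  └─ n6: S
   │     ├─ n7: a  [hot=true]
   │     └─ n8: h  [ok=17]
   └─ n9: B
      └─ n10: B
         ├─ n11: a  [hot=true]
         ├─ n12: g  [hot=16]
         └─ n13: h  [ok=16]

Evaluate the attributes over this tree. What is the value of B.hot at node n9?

9

1. n1.tag = -3  [terminal]
2. n2.lim = 9  [9]
3. n2.key = 3  [3]
4. n3.tag = 22  [terminal]
5. n4.lim = 19  [C₀.lim + C₀.key + 7]
6. n4.key = 2  [e.tag * -2 + 46]
7. n5.wid = false  [terminal]
8. n7.hot = true  [terminal]
9. n8.ok = 17  [terminal]
10. n6.fin = 2  [h.ok * -1 + 19]
11. n6.key = 25  [25]
12. n4.tag = 21  [21]
13. n4.lab = 14  [S.key + C.lim - 30]
14. n9.tag = 25  [C₀.key + 22]
15. n9.val = false  [e.tag > 22]
16. n10.tag = 28  [B₀.tag * -2 + 78]
17. n10.val = true  [B₀.tag > 24]
18. n11.hot = true  [terminal]
19. n12.hot = 16  [terminal]
20. n13.ok = 16  [terminal]
21. n10.hot = -2  [(if a.hot then B.tag else h.ok) - 30]
22. n9.hot = 9  [(if B₀.val then B₀.tag else B₁.hot) + 11]
23. n2.tag = 7  [C₁.tag - 14]
24. n2.lab = 14  [C₀.lim + 5]
25. n0.fin = -8  [C.tag - 15]
26. n0.key = 1  [C.tag + e.tag - 3]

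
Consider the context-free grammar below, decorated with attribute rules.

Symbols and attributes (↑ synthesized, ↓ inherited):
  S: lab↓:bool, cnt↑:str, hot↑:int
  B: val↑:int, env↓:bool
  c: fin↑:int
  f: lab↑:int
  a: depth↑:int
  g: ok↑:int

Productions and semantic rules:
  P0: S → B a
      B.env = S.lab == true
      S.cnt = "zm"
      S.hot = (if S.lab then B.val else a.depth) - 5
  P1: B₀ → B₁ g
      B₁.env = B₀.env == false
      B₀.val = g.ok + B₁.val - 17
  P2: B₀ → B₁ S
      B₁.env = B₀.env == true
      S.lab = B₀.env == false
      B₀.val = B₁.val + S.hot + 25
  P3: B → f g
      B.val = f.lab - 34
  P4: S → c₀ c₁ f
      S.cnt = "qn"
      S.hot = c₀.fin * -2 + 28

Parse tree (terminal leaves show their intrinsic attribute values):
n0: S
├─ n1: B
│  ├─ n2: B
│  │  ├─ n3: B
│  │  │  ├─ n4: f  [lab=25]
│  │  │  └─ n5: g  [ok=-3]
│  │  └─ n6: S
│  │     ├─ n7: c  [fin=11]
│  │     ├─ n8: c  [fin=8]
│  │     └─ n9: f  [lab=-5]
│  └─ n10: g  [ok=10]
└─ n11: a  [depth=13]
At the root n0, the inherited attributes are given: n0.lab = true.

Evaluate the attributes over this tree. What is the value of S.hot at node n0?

1. n0.lab = true  [given at root]
2. n1.env = true  [S.lab == true]
3. n2.env = false  [B₀.env == false]
4. n3.env = false  [B₀.env == true]
5. n4.lab = 25  [terminal]
6. n5.ok = -3  [terminal]
7. n3.val = -9  [f.lab - 34]
8. n6.lab = true  [B₀.env == false]
9. n7.fin = 11  [terminal]
10. n8.fin = 8  [terminal]
11. n9.lab = -5  [terminal]
12. n6.cnt = "qn"  ["qn"]
13. n6.hot = 6  [c₀.fin * -2 + 28]
14. n2.val = 22  [B₁.val + S.hot + 25]
15. n10.ok = 10  [terminal]
16. n1.val = 15  [g.ok + B₁.val - 17]
17. n11.depth = 13  [terminal]
18. n0.cnt = "zm"  ["zm"]
19. n0.hot = 10  [(if S.lab then B.val else a.depth) - 5]

10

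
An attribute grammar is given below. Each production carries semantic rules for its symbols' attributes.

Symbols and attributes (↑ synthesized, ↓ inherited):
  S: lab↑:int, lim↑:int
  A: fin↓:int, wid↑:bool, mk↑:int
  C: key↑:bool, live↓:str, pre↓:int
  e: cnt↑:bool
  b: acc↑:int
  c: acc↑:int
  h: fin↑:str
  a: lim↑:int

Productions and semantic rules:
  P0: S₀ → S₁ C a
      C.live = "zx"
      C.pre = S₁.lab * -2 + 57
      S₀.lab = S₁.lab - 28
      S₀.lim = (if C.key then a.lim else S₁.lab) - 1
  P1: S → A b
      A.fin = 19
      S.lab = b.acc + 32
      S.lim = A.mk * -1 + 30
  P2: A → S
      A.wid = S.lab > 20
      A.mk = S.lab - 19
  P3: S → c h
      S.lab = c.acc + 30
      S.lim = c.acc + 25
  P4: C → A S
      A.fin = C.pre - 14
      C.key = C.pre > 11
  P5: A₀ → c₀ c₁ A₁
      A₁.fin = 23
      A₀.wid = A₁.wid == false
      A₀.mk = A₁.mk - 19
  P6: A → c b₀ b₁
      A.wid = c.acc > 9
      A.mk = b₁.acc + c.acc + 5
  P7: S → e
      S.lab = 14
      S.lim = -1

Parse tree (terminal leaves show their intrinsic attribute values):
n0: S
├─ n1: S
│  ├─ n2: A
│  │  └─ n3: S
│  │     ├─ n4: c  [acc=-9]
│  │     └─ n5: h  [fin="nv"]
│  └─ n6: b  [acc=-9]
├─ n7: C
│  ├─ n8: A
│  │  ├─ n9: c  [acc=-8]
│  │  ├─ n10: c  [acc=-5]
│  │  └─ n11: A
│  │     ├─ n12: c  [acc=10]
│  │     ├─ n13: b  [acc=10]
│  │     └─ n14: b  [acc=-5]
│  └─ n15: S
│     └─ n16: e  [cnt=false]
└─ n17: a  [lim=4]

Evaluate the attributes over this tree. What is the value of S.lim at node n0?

1. n2.fin = 19  [19]
2. n4.acc = -9  [terminal]
3. n5.fin = "nv"  [terminal]
4. n3.lab = 21  [c.acc + 30]
5. n3.lim = 16  [c.acc + 25]
6. n2.wid = true  [S.lab > 20]
7. n2.mk = 2  [S.lab - 19]
8. n6.acc = -9  [terminal]
9. n1.lab = 23  [b.acc + 32]
10. n1.lim = 28  [A.mk * -1 + 30]
11. n7.live = "zx"  ["zx"]
12. n7.pre = 11  [S₁.lab * -2 + 57]
13. n8.fin = -3  [C.pre - 14]
14. n9.acc = -8  [terminal]
15. n10.acc = -5  [terminal]
16. n11.fin = 23  [23]
17. n12.acc = 10  [terminal]
18. n13.acc = 10  [terminal]
19. n14.acc = -5  [terminal]
20. n11.wid = true  [c.acc > 9]
21. n11.mk = 10  [b₁.acc + c.acc + 5]
22. n8.wid = false  [A₁.wid == false]
23. n8.mk = -9  [A₁.mk - 19]
24. n16.cnt = false  [terminal]
25. n15.lab = 14  [14]
26. n15.lim = -1  [-1]
27. n7.key = false  [C.pre > 11]
28. n17.lim = 4  [terminal]
29. n0.lab = -5  [S₁.lab - 28]
30. n0.lim = 22  [(if C.key then a.lim else S₁.lab) - 1]

22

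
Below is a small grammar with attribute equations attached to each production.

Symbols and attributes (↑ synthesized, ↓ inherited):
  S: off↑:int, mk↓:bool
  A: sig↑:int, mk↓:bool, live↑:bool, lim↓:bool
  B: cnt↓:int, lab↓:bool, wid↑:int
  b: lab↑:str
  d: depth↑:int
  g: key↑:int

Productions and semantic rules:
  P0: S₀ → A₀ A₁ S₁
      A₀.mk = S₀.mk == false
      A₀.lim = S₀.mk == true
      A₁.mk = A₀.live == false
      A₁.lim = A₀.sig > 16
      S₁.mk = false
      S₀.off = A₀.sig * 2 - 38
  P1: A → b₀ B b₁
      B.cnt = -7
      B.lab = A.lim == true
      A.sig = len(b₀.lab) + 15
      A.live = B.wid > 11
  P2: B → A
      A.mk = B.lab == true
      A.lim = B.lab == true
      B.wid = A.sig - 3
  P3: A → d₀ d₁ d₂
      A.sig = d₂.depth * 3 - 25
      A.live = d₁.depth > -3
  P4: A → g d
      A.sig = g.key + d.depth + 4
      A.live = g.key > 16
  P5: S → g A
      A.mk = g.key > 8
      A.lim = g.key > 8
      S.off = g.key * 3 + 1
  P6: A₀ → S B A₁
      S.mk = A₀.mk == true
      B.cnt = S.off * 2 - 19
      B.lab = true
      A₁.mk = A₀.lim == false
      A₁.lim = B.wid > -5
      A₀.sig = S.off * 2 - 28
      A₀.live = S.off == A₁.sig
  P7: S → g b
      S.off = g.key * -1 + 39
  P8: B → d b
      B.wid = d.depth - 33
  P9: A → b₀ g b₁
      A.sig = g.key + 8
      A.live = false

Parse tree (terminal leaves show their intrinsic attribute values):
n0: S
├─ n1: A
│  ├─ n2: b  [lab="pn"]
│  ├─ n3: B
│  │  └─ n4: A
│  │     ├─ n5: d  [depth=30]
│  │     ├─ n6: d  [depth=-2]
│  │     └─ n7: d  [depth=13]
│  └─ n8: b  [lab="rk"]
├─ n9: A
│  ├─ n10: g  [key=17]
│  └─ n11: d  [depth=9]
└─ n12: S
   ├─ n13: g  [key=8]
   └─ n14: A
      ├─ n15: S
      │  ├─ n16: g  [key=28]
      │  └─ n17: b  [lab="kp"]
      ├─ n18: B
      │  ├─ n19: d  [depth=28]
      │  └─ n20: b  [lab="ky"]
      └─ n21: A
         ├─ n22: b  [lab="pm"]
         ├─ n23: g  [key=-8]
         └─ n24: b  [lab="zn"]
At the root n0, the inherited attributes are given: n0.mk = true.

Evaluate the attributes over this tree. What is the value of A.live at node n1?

1. n0.mk = true  [given at root]
2. n1.mk = false  [S₀.mk == false]
3. n1.lim = true  [S₀.mk == true]
4. n2.lab = "pn"  [terminal]
5. n3.cnt = -7  [-7]
6. n3.lab = true  [A.lim == true]
7. n4.mk = true  [B.lab == true]
8. n4.lim = true  [B.lab == true]
9. n5.depth = 30  [terminal]
10. n6.depth = -2  [terminal]
11. n7.depth = 13  [terminal]
12. n4.sig = 14  [d₂.depth * 3 - 25]
13. n4.live = true  [d₁.depth > -3]
14. n3.wid = 11  [A.sig - 3]
15. n8.lab = "rk"  [terminal]
16. n1.sig = 17  [len(b₀.lab) + 15]
17. n1.live = false  [B.wid > 11]
18. n9.mk = true  [A₀.live == false]
19. n9.lim = true  [A₀.sig > 16]
20. n10.key = 17  [terminal]
21. n11.depth = 9  [terminal]
22. n9.sig = 30  [g.key + d.depth + 4]
23. n9.live = true  [g.key > 16]
24. n12.mk = false  [false]
25. n13.key = 8  [terminal]
26. n14.mk = false  [g.key > 8]
27. n14.lim = false  [g.key > 8]
28. n15.mk = false  [A₀.mk == true]
29. n16.key = 28  [terminal]
30. n17.lab = "kp"  [terminal]
31. n15.off = 11  [g.key * -1 + 39]
32. n18.cnt = 3  [S.off * 2 - 19]
33. n18.lab = true  [true]
34. n19.depth = 28  [terminal]
35. n20.lab = "ky"  [terminal]
36. n18.wid = -5  [d.depth - 33]
37. n21.mk = true  [A₀.lim == false]
38. n21.lim = false  [B.wid > -5]
39. n22.lab = "pm"  [terminal]
40. n23.key = -8  [terminal]
41. n24.lab = "zn"  [terminal]
42. n21.sig = 0  [g.key + 8]
43. n21.live = false  [false]
44. n14.sig = -6  [S.off * 2 - 28]
45. n14.live = false  [S.off == A₁.sig]
46. n12.off = 25  [g.key * 3 + 1]
47. n0.off = -4  [A₀.sig * 2 - 38]

false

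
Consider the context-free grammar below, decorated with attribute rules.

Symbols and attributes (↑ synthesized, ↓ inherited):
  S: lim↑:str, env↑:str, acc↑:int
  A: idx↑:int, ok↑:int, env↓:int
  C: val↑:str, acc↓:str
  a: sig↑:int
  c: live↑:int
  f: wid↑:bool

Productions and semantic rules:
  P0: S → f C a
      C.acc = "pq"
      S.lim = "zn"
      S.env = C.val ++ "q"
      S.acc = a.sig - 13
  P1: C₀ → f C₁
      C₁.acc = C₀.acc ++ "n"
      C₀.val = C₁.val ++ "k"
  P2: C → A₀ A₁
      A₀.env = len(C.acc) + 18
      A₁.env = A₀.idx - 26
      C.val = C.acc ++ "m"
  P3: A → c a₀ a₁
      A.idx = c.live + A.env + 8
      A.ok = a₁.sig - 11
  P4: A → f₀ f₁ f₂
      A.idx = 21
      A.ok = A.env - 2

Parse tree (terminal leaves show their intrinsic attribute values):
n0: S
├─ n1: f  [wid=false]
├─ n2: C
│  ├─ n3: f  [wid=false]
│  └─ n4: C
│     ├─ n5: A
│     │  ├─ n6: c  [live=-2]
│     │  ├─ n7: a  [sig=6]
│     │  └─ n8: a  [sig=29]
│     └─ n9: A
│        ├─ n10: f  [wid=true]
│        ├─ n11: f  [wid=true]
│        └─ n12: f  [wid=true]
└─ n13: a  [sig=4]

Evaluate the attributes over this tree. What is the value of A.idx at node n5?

1. n1.wid = false  [terminal]
2. n2.acc = "pq"  ["pq"]
3. n3.wid = false  [terminal]
4. n4.acc = "pqn"  [C₀.acc ++ "n"]
5. n5.env = 21  [len(C.acc) + 18]
6. n6.live = -2  [terminal]
7. n7.sig = 6  [terminal]
8. n8.sig = 29  [terminal]
9. n5.idx = 27  [c.live + A.env + 8]
10. n5.ok = 18  [a₁.sig - 11]
11. n9.env = 1  [A₀.idx - 26]
12. n10.wid = true  [terminal]
13. n11.wid = true  [terminal]
14. n12.wid = true  [terminal]
15. n9.idx = 21  [21]
16. n9.ok = -1  [A.env - 2]
17. n4.val = "pqnm"  [C.acc ++ "m"]
18. n2.val = "pqnmk"  [C₁.val ++ "k"]
19. n13.sig = 4  [terminal]
20. n0.lim = "zn"  ["zn"]
21. n0.env = "pqnmkq"  [C.val ++ "q"]
22. n0.acc = -9  [a.sig - 13]

27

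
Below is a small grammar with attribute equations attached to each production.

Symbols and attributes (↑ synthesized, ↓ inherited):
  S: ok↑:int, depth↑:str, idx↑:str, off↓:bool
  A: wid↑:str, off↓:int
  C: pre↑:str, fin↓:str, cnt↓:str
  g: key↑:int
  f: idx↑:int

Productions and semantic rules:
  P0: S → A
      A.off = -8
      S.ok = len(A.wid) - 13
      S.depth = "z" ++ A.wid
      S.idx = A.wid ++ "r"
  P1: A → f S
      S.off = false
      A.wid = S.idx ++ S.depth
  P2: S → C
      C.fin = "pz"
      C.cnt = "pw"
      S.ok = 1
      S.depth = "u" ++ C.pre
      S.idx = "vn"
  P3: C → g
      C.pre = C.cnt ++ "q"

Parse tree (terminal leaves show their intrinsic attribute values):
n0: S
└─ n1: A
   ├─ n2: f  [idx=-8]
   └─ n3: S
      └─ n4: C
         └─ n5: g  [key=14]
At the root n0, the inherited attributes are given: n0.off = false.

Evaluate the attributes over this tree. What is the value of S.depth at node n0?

1. n0.off = false  [given at root]
2. n1.off = -8  [-8]
3. n2.idx = -8  [terminal]
4. n3.off = false  [false]
5. n4.fin = "pz"  ["pz"]
6. n4.cnt = "pw"  ["pw"]
7. n5.key = 14  [terminal]
8. n4.pre = "pwq"  [C.cnt ++ "q"]
9. n3.ok = 1  [1]
10. n3.depth = "upwq"  ["u" ++ C.pre]
11. n3.idx = "vn"  ["vn"]
12. n1.wid = "vnupwq"  [S.idx ++ S.depth]
13. n0.ok = -7  [len(A.wid) - 13]
14. n0.depth = "zvnupwq"  ["z" ++ A.wid]
15. n0.idx = "vnupwqr"  [A.wid ++ "r"]

"zvnupwq"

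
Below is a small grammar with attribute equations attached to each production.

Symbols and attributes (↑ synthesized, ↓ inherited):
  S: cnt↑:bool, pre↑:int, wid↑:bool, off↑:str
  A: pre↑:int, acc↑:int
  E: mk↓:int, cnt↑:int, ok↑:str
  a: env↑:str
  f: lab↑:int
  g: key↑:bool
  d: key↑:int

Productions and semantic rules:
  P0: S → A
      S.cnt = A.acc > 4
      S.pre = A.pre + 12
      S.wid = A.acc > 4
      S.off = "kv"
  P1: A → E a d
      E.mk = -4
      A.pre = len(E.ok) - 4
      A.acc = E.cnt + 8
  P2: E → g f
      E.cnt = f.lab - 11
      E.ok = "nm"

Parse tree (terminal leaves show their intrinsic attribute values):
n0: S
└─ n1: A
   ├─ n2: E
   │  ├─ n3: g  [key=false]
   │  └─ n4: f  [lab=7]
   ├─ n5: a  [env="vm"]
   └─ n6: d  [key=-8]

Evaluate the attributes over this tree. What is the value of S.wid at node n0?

1. n2.mk = -4  [-4]
2. n3.key = false  [terminal]
3. n4.lab = 7  [terminal]
4. n2.cnt = -4  [f.lab - 11]
5. n2.ok = "nm"  ["nm"]
6. n5.env = "vm"  [terminal]
7. n6.key = -8  [terminal]
8. n1.pre = -2  [len(E.ok) - 4]
9. n1.acc = 4  [E.cnt + 8]
10. n0.cnt = false  [A.acc > 4]
11. n0.pre = 10  [A.pre + 12]
12. n0.wid = false  [A.acc > 4]
13. n0.off = "kv"  ["kv"]

false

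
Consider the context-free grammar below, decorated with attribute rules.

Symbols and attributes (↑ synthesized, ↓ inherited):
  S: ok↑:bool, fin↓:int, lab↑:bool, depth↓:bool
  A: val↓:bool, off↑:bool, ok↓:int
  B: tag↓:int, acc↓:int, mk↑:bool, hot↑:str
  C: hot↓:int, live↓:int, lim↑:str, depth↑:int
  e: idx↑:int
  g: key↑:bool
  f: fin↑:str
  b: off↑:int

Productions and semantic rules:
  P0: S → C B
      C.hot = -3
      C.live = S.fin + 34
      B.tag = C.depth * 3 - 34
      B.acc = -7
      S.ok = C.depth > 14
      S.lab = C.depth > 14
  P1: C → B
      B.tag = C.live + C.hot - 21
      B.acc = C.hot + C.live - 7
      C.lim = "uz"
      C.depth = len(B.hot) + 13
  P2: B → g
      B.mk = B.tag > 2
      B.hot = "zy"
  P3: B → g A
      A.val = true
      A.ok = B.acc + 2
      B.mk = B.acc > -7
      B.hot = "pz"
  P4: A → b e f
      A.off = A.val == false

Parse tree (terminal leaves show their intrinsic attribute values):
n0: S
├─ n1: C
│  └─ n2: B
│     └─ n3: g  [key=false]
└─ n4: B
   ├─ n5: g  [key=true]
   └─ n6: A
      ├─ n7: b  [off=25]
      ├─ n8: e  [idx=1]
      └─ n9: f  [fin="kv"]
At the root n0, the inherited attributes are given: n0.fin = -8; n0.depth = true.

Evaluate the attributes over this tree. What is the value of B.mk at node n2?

false

1. n0.fin = -8  [given at root]
2. n0.depth = true  [given at root]
3. n1.hot = -3  [-3]
4. n1.live = 26  [S.fin + 34]
5. n2.tag = 2  [C.live + C.hot - 21]
6. n2.acc = 16  [C.hot + C.live - 7]
7. n3.key = false  [terminal]
8. n2.mk = false  [B.tag > 2]
9. n2.hot = "zy"  ["zy"]
10. n1.lim = "uz"  ["uz"]
11. n1.depth = 15  [len(B.hot) + 13]
12. n4.tag = 11  [C.depth * 3 - 34]
13. n4.acc = -7  [-7]
14. n5.key = true  [terminal]
15. n6.val = true  [true]
16. n6.ok = -5  [B.acc + 2]
17. n7.off = 25  [terminal]
18. n8.idx = 1  [terminal]
19. n9.fin = "kv"  [terminal]
20. n6.off = false  [A.val == false]
21. n4.mk = false  [B.acc > -7]
22. n4.hot = "pz"  ["pz"]
23. n0.ok = true  [C.depth > 14]
24. n0.lab = true  [C.depth > 14]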